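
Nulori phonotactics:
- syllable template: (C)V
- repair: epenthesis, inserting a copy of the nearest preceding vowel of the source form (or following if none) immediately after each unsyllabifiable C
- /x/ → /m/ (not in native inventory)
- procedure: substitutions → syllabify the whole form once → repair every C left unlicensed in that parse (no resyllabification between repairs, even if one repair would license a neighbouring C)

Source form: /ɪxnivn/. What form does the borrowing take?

Substitution: /x/ → /m/, giving /ɪmnivn/.
Under (C)V, the unsyllabifiable consonants are /m/, /v/, /n/ (no codas are permitted; onsets are limited to one consonant).
Epenthesis after each stranded consonant: /m/ → /mɪ/, /v/ → /vi/, /n/ → /ni/.

ɪmɪnivini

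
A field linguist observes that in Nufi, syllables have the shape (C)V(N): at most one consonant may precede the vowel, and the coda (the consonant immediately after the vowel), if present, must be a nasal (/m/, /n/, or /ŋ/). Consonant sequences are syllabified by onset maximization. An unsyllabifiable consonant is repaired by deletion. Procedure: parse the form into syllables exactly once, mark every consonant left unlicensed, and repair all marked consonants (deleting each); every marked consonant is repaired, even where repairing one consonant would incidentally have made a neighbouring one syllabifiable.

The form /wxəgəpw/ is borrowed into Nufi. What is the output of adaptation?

xəgə

Syllabifying with onset maximization leaves /w/, /p/, /w/ stranded (only a nasal (/m/, /n/, or /ŋ/) is licensed in coda position; onsets are limited to one consonant).
Deletion applies to /w/, /p/, /w/.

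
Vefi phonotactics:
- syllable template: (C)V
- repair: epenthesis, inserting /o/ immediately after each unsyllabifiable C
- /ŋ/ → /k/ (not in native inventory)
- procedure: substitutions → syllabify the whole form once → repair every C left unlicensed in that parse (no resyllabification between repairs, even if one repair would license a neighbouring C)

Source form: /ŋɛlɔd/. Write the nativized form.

Substitution: /ŋ/ → /k/, giving /kɛlɔd/.
Under (C)V, the unsyllabifiable consonants are /d/ (no codas are permitted; onsets are limited to one consonant).
Inserting the epenthetic vowel yields /d/ → /do/.

kɛlɔdo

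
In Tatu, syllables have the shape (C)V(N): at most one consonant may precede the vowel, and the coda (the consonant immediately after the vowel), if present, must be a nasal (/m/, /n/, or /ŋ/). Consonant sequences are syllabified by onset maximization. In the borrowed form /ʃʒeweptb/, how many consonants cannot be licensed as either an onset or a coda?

4

The consonants /ʃ/, /p/, /t/, /b/ cannot be parsed into a legal (C)V(N) syllable (only a nasal (/m/, /n/, or /ŋ/) is licensed in coda position; onsets are limited to one consonant).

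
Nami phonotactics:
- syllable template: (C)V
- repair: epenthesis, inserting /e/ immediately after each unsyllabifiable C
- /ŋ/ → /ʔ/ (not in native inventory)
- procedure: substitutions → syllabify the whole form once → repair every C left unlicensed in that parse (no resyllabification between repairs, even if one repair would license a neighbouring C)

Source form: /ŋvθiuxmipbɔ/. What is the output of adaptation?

ʔeveθiuxemipebɔ

Substitution: /ŋ/ → /ʔ/, giving /ʔvθiuxmipbɔ/.
Syllabifying with onset maximization leaves /ʔ/, /v/, /x/, /p/ stranded (no codas are permitted; onsets are limited to one consonant).
Epenthesis after each stranded consonant: /ʔ/ → /ʔe/, /v/ → /ve/, /x/ → /xe/, /p/ → /pe/.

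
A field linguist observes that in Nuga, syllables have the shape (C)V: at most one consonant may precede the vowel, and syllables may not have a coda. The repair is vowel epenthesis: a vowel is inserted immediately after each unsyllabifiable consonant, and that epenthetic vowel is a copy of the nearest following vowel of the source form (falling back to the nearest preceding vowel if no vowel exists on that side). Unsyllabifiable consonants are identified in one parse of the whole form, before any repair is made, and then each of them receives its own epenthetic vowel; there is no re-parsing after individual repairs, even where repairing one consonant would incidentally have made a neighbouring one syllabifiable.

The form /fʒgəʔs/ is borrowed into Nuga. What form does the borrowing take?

Syllabifying with onset maximization leaves /f/, /ʒ/, /ʔ/, /s/ stranded (no codas are permitted; onsets are limited to one consonant).
Inserting the epenthetic vowel yields /f/ → /fə/, /ʒ/ → /ʒə/, /ʔ/ → /ʔə/, /s/ → /sə/.

fəʒəgəʔəsə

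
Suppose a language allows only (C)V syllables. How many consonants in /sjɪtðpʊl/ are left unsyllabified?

4

Under (C)V, the unsyllabifiable consonants are /s/, /t/, /ð/, /l/ (no codas are permitted; onsets are limited to one consonant).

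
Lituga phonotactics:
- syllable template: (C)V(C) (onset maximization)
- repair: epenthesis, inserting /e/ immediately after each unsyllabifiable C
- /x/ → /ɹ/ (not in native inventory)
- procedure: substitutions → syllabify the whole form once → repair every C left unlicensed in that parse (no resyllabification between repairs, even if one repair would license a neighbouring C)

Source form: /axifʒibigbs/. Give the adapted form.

aɹifʒibigbese

Substitution: /x/ → /ɹ/, giving /aɹifʒibigbs/.
Syllabifying with onset maximization leaves /b/, /s/ stranded (at most one coda consonant is licensed; onsets are limited to one consonant).
Inserting the epenthetic vowel yields /b/ → /be/, /s/ → /se/.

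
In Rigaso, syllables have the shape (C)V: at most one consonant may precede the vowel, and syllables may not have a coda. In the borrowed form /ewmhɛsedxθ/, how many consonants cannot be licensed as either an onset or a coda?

5

The consonants /w/, /m/, /d/, /x/, /θ/ cannot be parsed into a legal (C)V syllable (no codas are permitted; onsets are limited to one consonant).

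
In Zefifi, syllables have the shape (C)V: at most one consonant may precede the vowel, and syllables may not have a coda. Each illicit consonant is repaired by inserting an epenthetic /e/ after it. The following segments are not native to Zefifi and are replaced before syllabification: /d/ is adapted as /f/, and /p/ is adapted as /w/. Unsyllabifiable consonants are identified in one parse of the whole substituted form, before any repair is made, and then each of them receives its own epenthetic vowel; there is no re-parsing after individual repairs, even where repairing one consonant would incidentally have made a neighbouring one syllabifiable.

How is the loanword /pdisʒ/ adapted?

wefiseʒe

Substitution: /p/ → /w/, /d/ → /f/, giving /wfisʒ/.
Under (C)V, the unsyllabifiable consonants are /w/, /s/, /ʒ/ (no codas are permitted; onsets are limited to one consonant).
Inserting the epenthetic vowel yields /w/ → /we/, /s/ → /se/, /ʒ/ → /ʒe/.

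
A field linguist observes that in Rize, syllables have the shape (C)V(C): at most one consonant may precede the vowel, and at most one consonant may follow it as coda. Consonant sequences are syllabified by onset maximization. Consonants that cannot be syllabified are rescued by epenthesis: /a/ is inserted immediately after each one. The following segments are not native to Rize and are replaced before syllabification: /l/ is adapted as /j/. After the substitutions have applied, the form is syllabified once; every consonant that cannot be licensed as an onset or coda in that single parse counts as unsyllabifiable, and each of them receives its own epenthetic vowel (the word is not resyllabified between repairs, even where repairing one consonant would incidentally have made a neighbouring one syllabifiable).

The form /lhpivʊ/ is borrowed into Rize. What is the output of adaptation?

Substitution: /l/ → /j/, giving /jhpivʊ/.
Under (C)V(C), the unsyllabifiable consonants are /j/, /h/ (at most one coda consonant is licensed; onsets are limited to one consonant).
Each unlicensed consonant becomes the onset of a new syllable: /j/ → /ja/, /h/ → /ha/.

jahapivʊ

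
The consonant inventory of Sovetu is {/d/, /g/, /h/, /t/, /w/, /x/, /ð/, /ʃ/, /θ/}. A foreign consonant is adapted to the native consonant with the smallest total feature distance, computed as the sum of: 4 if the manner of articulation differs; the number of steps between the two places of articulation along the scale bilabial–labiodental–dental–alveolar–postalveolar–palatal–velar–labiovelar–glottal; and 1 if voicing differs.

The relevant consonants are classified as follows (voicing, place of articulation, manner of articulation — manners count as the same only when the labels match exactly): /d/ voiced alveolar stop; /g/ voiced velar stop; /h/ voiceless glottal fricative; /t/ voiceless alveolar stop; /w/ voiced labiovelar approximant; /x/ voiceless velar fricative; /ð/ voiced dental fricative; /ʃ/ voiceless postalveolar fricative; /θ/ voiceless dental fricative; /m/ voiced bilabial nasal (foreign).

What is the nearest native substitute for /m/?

/ð/ is closest: manner differs (nasal→fricative, +4), place distance 2 (bilabial→dental), same voicing; total 6. Next closest is /d/ at distance 7.

ð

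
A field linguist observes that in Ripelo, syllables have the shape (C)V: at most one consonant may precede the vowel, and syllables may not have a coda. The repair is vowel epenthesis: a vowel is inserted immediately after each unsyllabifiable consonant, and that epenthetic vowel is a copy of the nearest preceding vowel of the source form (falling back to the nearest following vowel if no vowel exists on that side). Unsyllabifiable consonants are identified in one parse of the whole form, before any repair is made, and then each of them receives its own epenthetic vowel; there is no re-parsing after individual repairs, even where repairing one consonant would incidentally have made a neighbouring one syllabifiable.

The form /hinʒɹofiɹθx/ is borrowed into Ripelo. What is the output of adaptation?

Syllabifying with onset maximization leaves /n/, /ʒ/, /ɹ/, /θ/, /x/ stranded (no codas are permitted; onsets are limited to one consonant).
Inserting the epenthetic vowel yields /n/ → /ni/, /ʒ/ → /ʒi/, /ɹ/ → /ɹi/, /θ/ → /θi/, /x/ → /xi/.

hiniʒiɹofiɹiθixi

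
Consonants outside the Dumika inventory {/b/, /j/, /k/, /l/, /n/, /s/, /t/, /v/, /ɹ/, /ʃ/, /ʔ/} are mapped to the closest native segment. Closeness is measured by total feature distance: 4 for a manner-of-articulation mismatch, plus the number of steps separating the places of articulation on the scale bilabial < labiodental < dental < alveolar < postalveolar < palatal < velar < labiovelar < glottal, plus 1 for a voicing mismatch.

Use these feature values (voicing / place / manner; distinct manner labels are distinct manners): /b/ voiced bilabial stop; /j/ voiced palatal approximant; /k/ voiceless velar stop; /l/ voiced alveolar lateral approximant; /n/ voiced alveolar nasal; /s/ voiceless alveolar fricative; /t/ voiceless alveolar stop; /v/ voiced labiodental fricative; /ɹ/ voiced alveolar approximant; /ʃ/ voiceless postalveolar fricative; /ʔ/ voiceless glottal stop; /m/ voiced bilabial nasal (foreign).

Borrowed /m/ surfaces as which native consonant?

/n/ is closest: same manner (nasal), place distance 3 (bilabial→alveolar), same voicing; total 3. Next closest is /b/ at distance 4.

n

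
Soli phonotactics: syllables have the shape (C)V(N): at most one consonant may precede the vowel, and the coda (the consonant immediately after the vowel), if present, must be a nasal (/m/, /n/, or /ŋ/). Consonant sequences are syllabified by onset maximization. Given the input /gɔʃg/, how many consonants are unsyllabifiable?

2

Under (C)V(N), the unsyllabifiable consonants are /ʃ/, /g/ (only a nasal (/m/, /n/, or /ŋ/) is licensed in coda position; onsets are limited to one consonant).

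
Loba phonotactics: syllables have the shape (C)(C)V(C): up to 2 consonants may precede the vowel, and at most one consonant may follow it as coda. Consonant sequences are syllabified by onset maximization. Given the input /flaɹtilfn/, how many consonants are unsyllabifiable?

2

Syllabifying with onset maximization leaves /f/, /n/ stranded (at most one coda consonant is licensed; onsets may contain at most 2 consonants).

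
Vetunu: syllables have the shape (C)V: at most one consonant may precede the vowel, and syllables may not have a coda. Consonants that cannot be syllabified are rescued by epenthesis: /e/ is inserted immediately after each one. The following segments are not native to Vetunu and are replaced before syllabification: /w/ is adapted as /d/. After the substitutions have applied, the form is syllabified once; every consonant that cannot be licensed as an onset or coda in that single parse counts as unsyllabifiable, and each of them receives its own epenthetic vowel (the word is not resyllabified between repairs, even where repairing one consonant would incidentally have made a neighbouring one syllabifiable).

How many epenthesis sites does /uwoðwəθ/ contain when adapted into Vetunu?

2

After substitution the input is /udoðdəθ/.
The unsyllabifiable consonants are /ð/, /θ/; each receives one epenthetic vowel.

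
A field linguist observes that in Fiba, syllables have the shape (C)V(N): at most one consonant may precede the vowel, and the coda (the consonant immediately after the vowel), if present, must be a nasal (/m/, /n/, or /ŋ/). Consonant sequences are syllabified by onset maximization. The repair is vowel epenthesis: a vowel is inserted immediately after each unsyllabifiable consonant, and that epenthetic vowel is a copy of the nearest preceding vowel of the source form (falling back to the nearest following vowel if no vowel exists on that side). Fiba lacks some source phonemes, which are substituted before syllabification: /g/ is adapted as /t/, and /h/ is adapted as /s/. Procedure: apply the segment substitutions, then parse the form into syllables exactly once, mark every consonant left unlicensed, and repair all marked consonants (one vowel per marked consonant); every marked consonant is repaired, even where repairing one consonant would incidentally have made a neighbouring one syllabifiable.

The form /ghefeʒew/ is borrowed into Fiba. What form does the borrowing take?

tesefeʒewe

Substitution: /g/ → /t/, /h/ → /s/, giving /tsefeʒew/.
Under (C)V(N), the unsyllabifiable consonants are /t/, /w/ (only a nasal (/m/, /n/, or /ŋ/) is licensed in coda position; onsets are limited to one consonant).
Each unlicensed consonant becomes the onset of a new syllable: /t/ → /te/, /w/ → /we/.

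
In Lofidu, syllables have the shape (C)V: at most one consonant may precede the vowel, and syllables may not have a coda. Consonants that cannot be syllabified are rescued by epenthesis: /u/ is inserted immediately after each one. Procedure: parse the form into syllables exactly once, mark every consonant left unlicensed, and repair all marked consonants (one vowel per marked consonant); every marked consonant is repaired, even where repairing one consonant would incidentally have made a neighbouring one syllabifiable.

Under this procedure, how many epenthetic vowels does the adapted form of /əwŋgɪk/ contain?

The unsyllabifiable consonants are /w/, /ŋ/, /k/; each receives one epenthetic vowel.

3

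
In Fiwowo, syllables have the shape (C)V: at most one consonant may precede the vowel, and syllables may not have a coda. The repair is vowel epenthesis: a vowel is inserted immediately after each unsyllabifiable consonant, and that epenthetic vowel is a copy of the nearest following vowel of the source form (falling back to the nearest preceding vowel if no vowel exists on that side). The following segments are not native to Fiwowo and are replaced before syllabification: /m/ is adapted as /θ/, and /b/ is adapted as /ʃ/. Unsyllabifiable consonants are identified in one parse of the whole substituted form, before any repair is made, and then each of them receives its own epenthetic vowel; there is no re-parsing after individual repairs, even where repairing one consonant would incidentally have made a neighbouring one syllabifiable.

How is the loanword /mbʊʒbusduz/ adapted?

θʊʃʊʒuʃusuduzu

Substitution: /m/ → /θ/, /b/ → /ʃ/, giving /θʃʊʒʃusduz/.
Syllabifying with onset maximization leaves /θ/, /ʒ/, /s/, /z/ stranded (no codas are permitted; onsets are limited to one consonant).
Epenthesis after each stranded consonant: /θ/ → /θʊ/, /ʒ/ → /ʒu/, /s/ → /su/, /z/ → /zu/.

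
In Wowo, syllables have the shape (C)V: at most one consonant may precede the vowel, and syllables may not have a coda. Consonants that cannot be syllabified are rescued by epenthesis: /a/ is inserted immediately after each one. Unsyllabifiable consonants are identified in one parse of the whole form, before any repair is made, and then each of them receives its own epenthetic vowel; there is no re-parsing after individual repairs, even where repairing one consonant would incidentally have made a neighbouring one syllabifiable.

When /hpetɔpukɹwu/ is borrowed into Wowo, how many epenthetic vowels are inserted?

3

The unsyllabifiable consonants are /h/, /k/, /ɹ/; each receives one epenthetic vowel.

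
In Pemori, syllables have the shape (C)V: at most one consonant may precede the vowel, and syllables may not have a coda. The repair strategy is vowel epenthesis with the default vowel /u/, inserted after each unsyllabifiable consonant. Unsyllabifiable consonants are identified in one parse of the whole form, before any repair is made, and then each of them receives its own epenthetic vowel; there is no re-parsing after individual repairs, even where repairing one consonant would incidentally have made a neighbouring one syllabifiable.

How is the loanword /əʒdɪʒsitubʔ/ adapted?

əʒudɪʒusitubuʔu

The consonants /ʒ/, /ʒ/, /b/, /ʔ/ cannot be parsed into a legal (C)V syllable (no codas are permitted; onsets are limited to one consonant).
Each unlicensed consonant becomes the onset of a new syllable: /ʒ/ → /ʒu/, /ʒ/ → /ʒu/, /b/ → /bu/, /ʔ/ → /ʔu/.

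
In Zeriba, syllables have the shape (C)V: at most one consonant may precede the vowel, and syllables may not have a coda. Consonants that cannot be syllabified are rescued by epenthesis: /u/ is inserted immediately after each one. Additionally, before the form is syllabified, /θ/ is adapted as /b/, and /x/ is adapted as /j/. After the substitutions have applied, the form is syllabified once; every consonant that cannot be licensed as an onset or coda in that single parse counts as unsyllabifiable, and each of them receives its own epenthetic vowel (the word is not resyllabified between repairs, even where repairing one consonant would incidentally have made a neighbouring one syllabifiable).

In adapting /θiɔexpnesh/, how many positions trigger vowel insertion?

4

After substitution the input is /biɔejpnesh/.
The unsyllabifiable consonants are /j/, /p/, /s/, /h/; each receives one epenthetic vowel.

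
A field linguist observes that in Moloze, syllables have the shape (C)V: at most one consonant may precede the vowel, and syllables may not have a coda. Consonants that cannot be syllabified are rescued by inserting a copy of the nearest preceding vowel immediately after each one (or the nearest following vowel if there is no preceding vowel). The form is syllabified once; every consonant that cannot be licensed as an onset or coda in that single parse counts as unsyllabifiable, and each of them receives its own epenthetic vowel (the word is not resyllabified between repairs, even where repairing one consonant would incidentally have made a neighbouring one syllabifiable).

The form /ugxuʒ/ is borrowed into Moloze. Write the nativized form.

uguxuʒu

The consonants /g/, /ʒ/ cannot be parsed into a legal (C)V syllable (no codas are permitted; onsets are limited to one consonant).
Each unlicensed consonant becomes the onset of a new syllable: /g/ → /gu/, /ʒ/ → /ʒu/.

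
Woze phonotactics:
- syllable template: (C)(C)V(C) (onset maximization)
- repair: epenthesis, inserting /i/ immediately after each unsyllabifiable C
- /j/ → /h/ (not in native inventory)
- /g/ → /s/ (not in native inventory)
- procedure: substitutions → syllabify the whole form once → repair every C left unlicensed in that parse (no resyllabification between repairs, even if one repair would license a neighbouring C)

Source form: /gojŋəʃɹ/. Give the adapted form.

sohŋəʃɹi

Substitution: /g/ → /s/, /j/ → /h/, giving /sohŋəʃɹ/.
Under (C)(C)V(C), the unsyllabifiable consonants are /ɹ/ (at most one coda consonant is licensed; onsets may contain at most 2 consonants).
Inserting the epenthetic vowel yields /ɹ/ → /ɹi/.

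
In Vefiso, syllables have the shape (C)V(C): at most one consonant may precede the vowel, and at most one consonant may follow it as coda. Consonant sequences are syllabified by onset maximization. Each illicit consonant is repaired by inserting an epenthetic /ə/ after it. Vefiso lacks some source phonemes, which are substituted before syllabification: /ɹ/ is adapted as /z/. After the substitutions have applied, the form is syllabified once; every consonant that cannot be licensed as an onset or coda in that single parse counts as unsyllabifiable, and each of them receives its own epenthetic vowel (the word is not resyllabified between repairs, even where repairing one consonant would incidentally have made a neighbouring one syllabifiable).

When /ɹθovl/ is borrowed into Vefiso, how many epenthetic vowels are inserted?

After substitution the input is /zθovl/.
The unsyllabifiable consonants are /z/, /l/; each receives one epenthetic vowel.

2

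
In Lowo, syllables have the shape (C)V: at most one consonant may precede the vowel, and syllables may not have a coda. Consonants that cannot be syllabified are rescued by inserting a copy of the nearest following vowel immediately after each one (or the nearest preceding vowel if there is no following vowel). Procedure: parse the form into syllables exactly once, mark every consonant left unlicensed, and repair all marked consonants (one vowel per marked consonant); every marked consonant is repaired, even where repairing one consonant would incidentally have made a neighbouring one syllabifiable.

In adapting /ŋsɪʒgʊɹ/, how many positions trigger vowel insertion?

3

The unsyllabifiable consonants are /ŋ/, /ʒ/, /ɹ/; each receives one epenthetic vowel.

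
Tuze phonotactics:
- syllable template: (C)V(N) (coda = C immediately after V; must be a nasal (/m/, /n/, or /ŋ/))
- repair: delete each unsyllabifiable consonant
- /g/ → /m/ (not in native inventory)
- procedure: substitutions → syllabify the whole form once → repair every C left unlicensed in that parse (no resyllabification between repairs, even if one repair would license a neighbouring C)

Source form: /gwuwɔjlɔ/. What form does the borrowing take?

wuwɔlɔ

Substitution: /g/ → /m/, giving /mwuwɔjlɔ/.
Under (C)V(N), the unsyllabifiable consonants are /m/, /j/ (only a nasal (/m/, /n/, or /ŋ/) is licensed in coda position; onsets are limited to one consonant).
Each unlicensed consonant is deleted: /m/, /j/.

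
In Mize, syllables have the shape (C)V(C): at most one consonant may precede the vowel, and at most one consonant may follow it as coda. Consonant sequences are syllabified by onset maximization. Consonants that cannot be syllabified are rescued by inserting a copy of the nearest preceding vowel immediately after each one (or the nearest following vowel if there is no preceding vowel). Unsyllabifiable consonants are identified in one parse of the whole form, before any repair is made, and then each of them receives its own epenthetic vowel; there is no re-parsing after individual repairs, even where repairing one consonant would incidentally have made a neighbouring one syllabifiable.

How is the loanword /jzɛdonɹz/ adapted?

jɛzɛdonɹozo

The consonants /j/, /ɹ/, /z/ cannot be parsed into a legal (C)V(C) syllable (at most one coda consonant is licensed; onsets are limited to one consonant).
Each unlicensed consonant becomes the onset of a new syllable: /j/ → /jɛ/, /ɹ/ → /ɹo/, /z/ → /zo/.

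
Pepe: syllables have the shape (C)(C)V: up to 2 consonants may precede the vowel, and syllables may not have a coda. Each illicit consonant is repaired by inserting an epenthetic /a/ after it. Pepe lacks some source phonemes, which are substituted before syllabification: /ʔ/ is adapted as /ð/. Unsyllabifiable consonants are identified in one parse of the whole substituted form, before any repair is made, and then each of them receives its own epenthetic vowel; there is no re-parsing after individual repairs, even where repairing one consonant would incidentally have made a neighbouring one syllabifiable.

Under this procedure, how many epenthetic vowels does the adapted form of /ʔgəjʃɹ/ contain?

3

After substitution the input is /ðgəjʃɹ/.
The unsyllabifiable consonants are /j/, /ʃ/, /ɹ/; each receives one epenthetic vowel.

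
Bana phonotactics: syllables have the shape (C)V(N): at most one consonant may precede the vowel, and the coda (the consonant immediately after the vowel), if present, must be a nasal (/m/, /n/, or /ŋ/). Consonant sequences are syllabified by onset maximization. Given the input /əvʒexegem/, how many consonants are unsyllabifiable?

1

Syllabifying with onset maximization leaves /v/ stranded (only a nasal (/m/, /n/, or /ŋ/) is licensed in coda position; onsets are limited to one consonant).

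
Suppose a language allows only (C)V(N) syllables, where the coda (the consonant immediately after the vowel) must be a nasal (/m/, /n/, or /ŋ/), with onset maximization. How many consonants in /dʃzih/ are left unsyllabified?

The consonants /d/, /ʃ/, /h/ cannot be parsed into a legal (C)V(N) syllable (only a nasal (/m/, /n/, or /ŋ/) is licensed in coda position; onsets are limited to one consonant).

3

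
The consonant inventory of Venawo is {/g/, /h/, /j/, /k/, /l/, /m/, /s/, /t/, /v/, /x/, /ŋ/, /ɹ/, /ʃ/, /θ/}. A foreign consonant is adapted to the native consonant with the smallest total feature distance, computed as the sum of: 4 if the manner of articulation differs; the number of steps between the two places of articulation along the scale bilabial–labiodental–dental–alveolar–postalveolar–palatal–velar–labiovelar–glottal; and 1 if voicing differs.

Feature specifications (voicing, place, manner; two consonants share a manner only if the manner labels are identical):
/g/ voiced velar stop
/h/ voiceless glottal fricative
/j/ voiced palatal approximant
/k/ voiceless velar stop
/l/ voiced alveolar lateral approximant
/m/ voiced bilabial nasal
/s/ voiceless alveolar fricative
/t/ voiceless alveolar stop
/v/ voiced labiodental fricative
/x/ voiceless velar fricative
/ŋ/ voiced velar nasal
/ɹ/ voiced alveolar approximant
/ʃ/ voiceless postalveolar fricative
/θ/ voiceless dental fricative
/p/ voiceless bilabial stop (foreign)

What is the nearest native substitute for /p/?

/t/ is closest: same manner (stop), place distance 3 (bilabial→alveolar), same voicing; total 3. Next closest is /m/ at distance 5.

t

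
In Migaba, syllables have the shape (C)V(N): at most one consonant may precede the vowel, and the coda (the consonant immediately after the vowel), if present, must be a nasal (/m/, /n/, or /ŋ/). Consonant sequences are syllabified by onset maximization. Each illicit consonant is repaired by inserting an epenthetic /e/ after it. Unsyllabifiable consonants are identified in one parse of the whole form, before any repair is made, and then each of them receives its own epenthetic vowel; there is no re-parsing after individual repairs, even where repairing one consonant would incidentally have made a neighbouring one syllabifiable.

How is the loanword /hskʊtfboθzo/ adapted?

The consonants /h/, /s/, /t/, /f/, /θ/ cannot be parsed into a legal (C)V(N) syllable (only a nasal (/m/, /n/, or /ŋ/) is licensed in coda position; onsets are limited to one consonant).
Inserting the epenthetic vowel yields /h/ → /he/, /s/ → /se/, /t/ → /te/, /f/ → /fe/, /θ/ → /θe/.

hesekʊtefeboθezo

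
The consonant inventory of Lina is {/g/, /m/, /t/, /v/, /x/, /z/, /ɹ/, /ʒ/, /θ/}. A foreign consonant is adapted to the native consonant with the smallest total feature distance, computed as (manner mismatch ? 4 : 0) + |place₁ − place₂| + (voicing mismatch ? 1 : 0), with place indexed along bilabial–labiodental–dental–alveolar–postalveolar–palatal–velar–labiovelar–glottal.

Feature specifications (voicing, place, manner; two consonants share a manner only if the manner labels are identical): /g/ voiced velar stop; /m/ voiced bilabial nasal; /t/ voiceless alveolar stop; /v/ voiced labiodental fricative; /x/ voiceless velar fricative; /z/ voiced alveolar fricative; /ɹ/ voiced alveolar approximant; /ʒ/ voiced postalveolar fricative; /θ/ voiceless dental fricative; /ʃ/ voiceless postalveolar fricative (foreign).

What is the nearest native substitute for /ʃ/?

ʒ

/ʒ/ is closest: same manner (fricative), place distance 0 (postalveolar→postalveolar), voicing differs (+1); total 1. Next closest is /x/ at distance 2.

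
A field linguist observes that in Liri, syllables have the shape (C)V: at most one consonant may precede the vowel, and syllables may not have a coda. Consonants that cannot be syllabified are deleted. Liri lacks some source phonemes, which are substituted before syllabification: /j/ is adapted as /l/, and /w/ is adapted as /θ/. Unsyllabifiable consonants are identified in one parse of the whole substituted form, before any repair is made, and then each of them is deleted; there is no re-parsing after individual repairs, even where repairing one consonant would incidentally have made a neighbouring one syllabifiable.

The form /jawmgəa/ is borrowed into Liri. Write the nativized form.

lagəa

Substitution: /j/ → /l/, /w/ → /θ/, giving /laθmgəa/.
Syllabifying with onset maximization leaves /θ/, /m/ stranded (no codas are permitted; onsets are limited to one consonant).
Deleting the stranded consonants removes /θ/, /m/.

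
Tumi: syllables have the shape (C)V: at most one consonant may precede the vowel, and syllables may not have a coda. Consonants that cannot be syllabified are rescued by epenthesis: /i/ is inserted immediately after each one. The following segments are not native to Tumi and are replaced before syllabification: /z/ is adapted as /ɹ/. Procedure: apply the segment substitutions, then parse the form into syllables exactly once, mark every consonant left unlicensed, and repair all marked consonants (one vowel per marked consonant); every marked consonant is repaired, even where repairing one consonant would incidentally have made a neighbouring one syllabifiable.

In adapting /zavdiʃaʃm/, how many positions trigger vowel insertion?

3

After substitution the input is /ɹavdiʃaʃm/.
The unsyllabifiable consonants are /v/, /ʃ/, /m/; each receives one epenthetic vowel.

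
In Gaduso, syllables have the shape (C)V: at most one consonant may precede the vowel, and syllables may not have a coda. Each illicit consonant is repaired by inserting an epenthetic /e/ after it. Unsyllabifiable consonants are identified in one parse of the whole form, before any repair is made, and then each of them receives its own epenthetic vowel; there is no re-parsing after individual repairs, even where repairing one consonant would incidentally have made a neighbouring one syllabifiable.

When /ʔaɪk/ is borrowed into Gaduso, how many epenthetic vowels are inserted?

The unsyllabifiable consonants are /k/; each receives one epenthetic vowel.

1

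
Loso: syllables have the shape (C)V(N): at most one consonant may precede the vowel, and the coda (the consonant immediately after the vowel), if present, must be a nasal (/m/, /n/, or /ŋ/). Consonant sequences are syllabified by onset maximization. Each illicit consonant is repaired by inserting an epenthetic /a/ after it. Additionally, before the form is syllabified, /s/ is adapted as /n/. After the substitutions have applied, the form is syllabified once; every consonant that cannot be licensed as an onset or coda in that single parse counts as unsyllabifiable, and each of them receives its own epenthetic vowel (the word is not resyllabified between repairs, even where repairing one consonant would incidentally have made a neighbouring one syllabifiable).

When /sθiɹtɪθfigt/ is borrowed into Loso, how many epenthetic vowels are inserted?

5

After substitution the input is /nθiɹtɪθfigt/.
The unsyllabifiable consonants are /n/, /ɹ/, /θ/, /g/, /t/; each receives one epenthetic vowel.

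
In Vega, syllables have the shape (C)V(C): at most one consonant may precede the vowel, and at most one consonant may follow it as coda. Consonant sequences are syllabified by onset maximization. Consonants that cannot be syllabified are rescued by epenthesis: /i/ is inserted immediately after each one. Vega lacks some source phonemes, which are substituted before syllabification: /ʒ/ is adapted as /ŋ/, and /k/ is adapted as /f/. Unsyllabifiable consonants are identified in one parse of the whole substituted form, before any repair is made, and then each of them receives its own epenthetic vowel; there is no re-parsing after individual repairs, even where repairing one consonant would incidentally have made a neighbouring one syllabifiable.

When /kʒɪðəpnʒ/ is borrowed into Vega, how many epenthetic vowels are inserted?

3

After substitution the input is /fŋɪðəpnŋ/.
The unsyllabifiable consonants are /f/, /n/, /ŋ/; each receives one epenthetic vowel.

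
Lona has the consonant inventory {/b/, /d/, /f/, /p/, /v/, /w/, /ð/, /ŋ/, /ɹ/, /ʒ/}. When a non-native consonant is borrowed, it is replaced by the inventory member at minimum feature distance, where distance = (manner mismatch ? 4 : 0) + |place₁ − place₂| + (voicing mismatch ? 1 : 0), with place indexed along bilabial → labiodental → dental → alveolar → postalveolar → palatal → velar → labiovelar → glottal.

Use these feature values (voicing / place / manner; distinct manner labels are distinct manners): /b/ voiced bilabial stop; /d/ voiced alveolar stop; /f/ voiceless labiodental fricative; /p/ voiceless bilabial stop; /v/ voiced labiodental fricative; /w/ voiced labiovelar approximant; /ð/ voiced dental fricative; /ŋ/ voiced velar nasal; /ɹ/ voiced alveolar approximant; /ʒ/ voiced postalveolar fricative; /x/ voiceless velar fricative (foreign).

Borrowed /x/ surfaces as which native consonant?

ʒ

/ʒ/ is closest: same manner (fricative), place distance 2 (velar→postalveolar), voicing differs (+1); total 3. Next closest is /f/ at distance 5.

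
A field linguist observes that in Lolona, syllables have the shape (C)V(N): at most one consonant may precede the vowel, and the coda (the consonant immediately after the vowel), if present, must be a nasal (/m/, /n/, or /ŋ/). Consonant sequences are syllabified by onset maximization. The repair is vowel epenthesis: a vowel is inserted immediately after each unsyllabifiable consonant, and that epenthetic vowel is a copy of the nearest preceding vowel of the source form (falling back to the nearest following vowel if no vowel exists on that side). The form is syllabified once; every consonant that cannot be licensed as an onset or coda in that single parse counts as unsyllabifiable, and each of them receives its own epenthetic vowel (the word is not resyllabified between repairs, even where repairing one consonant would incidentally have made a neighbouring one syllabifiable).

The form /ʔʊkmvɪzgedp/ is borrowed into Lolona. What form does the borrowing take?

Under (C)V(N), the unsyllabifiable consonants are /k/, /m/, /z/, /d/, /p/ (only a nasal (/m/, /n/, or /ŋ/) is licensed in coda position; onsets are limited to one consonant).
Epenthesis after each stranded consonant: /k/ → /kʊ/, /m/ → /mʊ/, /z/ → /zɪ/, /d/ → /de/, /p/ → /pe/.

ʔʊkʊmʊvɪzɪgedepe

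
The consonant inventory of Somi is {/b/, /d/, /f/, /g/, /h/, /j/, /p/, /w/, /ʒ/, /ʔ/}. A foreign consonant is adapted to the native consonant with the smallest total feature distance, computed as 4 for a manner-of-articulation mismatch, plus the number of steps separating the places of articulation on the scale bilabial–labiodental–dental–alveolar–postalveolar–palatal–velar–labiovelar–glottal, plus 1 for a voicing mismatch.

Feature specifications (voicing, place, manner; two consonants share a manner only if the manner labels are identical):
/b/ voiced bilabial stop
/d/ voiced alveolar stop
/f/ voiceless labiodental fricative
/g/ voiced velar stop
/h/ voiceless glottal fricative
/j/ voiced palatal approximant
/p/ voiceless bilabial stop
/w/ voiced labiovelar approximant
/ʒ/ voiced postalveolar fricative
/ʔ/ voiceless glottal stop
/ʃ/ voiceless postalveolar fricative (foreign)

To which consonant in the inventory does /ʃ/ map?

ʒ

/ʒ/ is closest: same manner (fricative), place distance 0 (postalveolar→postalveolar), voicing differs (+1); total 1. Next closest is /f/ at distance 3.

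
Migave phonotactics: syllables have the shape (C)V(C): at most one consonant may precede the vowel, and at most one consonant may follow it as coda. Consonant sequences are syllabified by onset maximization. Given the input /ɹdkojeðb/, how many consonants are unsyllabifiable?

3

Under (C)V(C), the unsyllabifiable consonants are /ɹ/, /d/, /b/ (at most one coda consonant is licensed; onsets are limited to one consonant).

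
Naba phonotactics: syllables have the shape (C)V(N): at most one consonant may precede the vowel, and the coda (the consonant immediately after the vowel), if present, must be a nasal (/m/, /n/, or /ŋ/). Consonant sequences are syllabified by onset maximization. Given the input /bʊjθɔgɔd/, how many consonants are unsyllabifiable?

2

Under (C)V(N), the unsyllabifiable consonants are /j/, /d/ (only a nasal (/m/, /n/, or /ŋ/) is licensed in coda position; onsets are limited to one consonant).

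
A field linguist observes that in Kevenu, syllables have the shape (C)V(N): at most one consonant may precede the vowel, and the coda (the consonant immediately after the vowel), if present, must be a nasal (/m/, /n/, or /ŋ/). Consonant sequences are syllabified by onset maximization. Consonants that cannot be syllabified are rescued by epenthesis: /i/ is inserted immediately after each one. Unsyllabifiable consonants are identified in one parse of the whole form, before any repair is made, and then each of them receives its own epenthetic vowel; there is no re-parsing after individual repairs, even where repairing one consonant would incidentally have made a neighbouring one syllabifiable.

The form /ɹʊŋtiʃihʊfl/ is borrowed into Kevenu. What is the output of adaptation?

Under (C)V(N), the unsyllabifiable consonants are /f/, /l/ (only a nasal (/m/, /n/, or /ŋ/) is licensed in coda position; onsets are limited to one consonant).
Inserting the epenthetic vowel yields /f/ → /fi/, /l/ → /li/.

ɹʊŋtiʃihʊfili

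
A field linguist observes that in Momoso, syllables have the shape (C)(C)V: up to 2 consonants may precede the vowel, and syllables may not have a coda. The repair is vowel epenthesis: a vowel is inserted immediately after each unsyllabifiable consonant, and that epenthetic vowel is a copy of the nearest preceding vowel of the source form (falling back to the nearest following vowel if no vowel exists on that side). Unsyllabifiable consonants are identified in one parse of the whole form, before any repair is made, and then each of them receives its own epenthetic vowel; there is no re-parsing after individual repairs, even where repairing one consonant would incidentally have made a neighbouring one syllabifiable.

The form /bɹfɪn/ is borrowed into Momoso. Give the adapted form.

The consonants /b/, /n/ cannot be parsed into a legal (C)(C)V syllable (no codas are permitted; onsets may contain at most 2 consonants).
Inserting the epenthetic vowel yields /b/ → /bɪ/, /n/ → /nɪ/.

bɪɹfɪnɪ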